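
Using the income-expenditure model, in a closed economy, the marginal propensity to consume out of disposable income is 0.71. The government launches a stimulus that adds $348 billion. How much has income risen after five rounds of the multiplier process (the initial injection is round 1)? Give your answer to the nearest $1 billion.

$983 billion

Round 1 adds ΔG = $348 billion; each later round is MPC = 0.71 times the previous.
After 5 rounds: 348 + 247.08 + 175.4268 + 124.553028 + 88.43264988 = ΔG·(1 − c^5)/(1 − c) = 348 × (1 − 0.1804229351)/0.29 ≈ $983 billion.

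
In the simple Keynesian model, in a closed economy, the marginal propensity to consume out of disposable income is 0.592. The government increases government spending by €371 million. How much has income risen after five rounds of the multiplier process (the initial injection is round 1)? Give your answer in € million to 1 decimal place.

€843.2 million

Round 1 adds ΔG = €371 million; each later round is MPC = 0.592 times the previous.
After 5 rounds: 371 + 219.632 + 130.022144 + 76.973109248 + 45.568080674816 = ΔG·(1 − c^5)/(1 − c) = 371 × (1 − 0.072712409055232)/0.408 ≈ €843.2 million.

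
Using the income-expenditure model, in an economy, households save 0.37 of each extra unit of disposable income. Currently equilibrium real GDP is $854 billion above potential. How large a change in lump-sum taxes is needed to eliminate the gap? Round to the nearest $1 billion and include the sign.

MPC = 1 − MPS = 1 − 0.37 = 0.63.
Spending multiplier = 1/(1 − MPC) = 1/(1 − 0.63) = 1/0.37 ≈ 2.703.
Tax multiplier = −c·k = −0.63/0.37 ≈ −1.703. Need ΔY = −$854 billion, so ΔT = ΔY/(−c·k) = −(−$854 billion) × 0.37 / 0.63 ≈ +$502 billion.
The government should raise lump-sum taxes by $502 billion.

+$502 billion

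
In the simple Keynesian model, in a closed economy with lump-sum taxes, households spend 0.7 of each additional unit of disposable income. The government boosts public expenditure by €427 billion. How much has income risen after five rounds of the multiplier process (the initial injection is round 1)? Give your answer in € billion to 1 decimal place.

€1,184.1 billion

Round 1 adds ΔG = €427 billion; each later round is MPC = 0.7 times the previous.
After 5 rounds: 427 + 298.9 + 209.23 + 146.461 + 102.5227 = ΔG·(1 − c^5)/(1 − c) = 427 × (1 − 0.16807)/0.3 ≈ €1,184.1 billion.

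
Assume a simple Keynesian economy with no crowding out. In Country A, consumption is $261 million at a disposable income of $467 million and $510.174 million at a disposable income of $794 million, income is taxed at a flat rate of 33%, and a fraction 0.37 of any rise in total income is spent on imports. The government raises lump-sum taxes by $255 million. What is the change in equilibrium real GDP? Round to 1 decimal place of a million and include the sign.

MPC = ΔC/ΔYd = (510.174 − 261)/(794 − 467) = 249.174/327 = 0.762.
A lump-sum tax change of +$255 million shifts disposable income by −$255 million; first-round consumption changes by −c × ΔT = −0.762 × (+$255 million) = −$194.31 million.
Expenditure multiplier = 1/(1 − c(1−t) + m) = 1/(1 − 0.762×0.67 + 0.37) = 1/0.85946 ≈ 1.164.
The tax multiplier is −c × k ≈ −0.887, so ΔY = k × (−c·ΔT) = (−$194.31 million) / 0.85946 ≈ −$226.1 million.

−$226.1 million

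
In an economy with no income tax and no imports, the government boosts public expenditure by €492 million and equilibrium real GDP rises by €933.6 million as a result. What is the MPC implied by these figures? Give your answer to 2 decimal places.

0.47

Implied spending multiplier k = ΔY/ΔG = 933.6/492 ≈ 1.8976.
Since k = 1/(1 − MPC), MPC = 1 − 1/k = 1 − ΔG/ΔY = 1 − 492/933.6 ≈ 0.47.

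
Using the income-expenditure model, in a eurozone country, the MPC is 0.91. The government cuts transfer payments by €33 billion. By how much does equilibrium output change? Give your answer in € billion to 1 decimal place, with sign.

The transfer change shifts disposable income by −€33 billion, so first-round consumption changes by c·ΔTR = 0.91 × (−€33 billion) = −€30.03 billion.
Expenditure multiplier = 1/(1 − MPC) = 1/(1 − 0.91) = 1/0.09 ≈ 11.111.
The transfer multiplier is c × k ≈ 10.111, so ΔY = k × (c·ΔTR) = (−€30.03 billion) / 0.09 ≈ −€333.7 billion.

−€333.7 billion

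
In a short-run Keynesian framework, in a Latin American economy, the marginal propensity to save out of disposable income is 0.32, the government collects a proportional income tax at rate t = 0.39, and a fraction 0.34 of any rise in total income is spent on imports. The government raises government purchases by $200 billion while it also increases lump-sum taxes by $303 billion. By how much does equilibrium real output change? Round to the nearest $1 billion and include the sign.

−$7 billion

MPC = 1 − MPS = 1 − 0.32 = 0.68.
Expenditure multiplier = 1/(1 − c(1−t) + m) = 1/(1 − 0.68×0.61 + 0.34) = 1/0.9252 ≈ 1.081.
ΔG contributes k·ΔG = (+$200 billion) / 0.9252 ≈ +$216.2 billion.
ΔT of +$303 billion changes first-round spending by −c·ΔT = −$206.04 billion, contributing k·(−c·ΔT) = (−$206.04 billion) / 0.9252 ≈ −$222.7 billion.
Net ΔY = k(ΔG − c·ΔT) = (−$6.04 billion) / 0.9252 ≈ −$7 billion.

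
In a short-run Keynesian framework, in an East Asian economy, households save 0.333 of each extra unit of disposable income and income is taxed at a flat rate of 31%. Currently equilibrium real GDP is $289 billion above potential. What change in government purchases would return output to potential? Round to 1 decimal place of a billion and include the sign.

MPC = 1 − MPS = 1 − 0.333 = 0.667.
Spending multiplier = 1/(1 − c(1−t)) = 1/(1 − 0.667×0.69) = 1/0.53977 ≈ 1.853.
Need ΔY = −$289 billion, so ΔG = ΔY/k = (−$289 billion) × 0.53977 ≈ −$156 billion.
The government should cut government purchases by $156 billion.

−$156.0 billion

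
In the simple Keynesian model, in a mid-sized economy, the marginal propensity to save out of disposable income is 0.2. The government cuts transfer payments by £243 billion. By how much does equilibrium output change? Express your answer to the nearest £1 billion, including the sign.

MPC = 1 − MPS = 1 − 0.2 = 0.8.
The transfer change shifts disposable income by −£243 billion, so first-round consumption changes by c·ΔTR = 0.8 × (−£243 billion) = −£194.4 billion.
Expenditure multiplier = 1/(1 − MPC) = 1/(1 − 0.8) = 1/0.2 = 5.
The transfer multiplier is c × k = 4, so ΔY = k × (c·ΔTR) = (−£194.4 billion) / 0.2 = −£972 billion.

−£972 billion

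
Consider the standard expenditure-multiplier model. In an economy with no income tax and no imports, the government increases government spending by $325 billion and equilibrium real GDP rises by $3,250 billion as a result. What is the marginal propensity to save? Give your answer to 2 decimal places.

Implied spending multiplier k = ΔY/ΔG = 3,250/325 = 10.
Since k = 1/(1 − MPC), MPC = 1 − 1/k = 1 − ΔG/ΔY = 1 − 325/3,250 = 0.90.
MPS = 1 − MPC = 0.10.

0.10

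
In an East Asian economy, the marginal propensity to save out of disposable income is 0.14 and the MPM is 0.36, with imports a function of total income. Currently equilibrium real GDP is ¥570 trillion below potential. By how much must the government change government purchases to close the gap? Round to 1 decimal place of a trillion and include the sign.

MPC = 1 − MPS = 1 − 0.14 = 0.86.
Spending multiplier = 1/(1 − c + m) = 1/(1 − 0.86 + 0.36) = 1/0.5 = 2.
Need ΔY = +¥570 trillion, so ΔG = ΔY/k = (+¥570 trillion) × 0.5 = +¥285 trillion.
The government should increase government purchases by ¥285 trillion.

+¥285.0 trillion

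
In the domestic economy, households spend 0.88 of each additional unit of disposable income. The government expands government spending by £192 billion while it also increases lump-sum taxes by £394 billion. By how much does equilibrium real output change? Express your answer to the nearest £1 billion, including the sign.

−£1,289 billion

Expenditure multiplier = 1/(1 − MPC) = 1/(1 − 0.88) = 1/0.12 ≈ 8.333.
ΔG contributes k·ΔG = (+£192 billion) / 0.12 = +£1,600 billion.
ΔT of +£394 billion changes first-round spending by −c·ΔT = −£346.72 billion, contributing k·(−c·ΔT) = (−£346.72 billion) / 0.12 ≈ −£2,889.3 billion.
Net ΔY = k(ΔG − c·ΔT) = (−£154.72 billion) / 0.12 ≈ −£1,289 billion.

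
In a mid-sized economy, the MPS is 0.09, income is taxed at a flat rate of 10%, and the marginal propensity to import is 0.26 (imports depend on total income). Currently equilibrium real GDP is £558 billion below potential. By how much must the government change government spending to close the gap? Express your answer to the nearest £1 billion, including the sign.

MPC = 1 − MPS = 1 − 0.09 = 0.91.
Spending multiplier = 1/(1 − c(1−t) + m) = 1/(1 − 0.91×0.9 + 0.26) = 1/0.441 ≈ 2.268.
Need ΔY = +£558 billion, so ΔG = ΔY/k = (+£558 billion) × 0.441 ≈ +£246 billion.
The government should increase government spending by £246 billion.

+£246 billion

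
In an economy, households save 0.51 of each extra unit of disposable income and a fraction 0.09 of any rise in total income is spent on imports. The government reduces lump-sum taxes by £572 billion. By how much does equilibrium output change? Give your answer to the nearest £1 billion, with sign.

+£467 billion

MPC = 1 − MPS = 1 − 0.51 = 0.49.
A lump-sum tax change of −£572 billion shifts disposable income by +£572 billion; first-round consumption changes by −c × ΔT = −0.49 × (−£572 billion) = +£280.28 billion.
Expenditure multiplier = 1/(1 − c + m) = 1/(1 − 0.49 + 0.09) = 1/0.6 ≈ 1.667.
The tax multiplier is −c × k ≈ −0.817, so ΔY = k × (−c·ΔT) = (+£280.28 billion) / 0.6 ≈ +£467 billion.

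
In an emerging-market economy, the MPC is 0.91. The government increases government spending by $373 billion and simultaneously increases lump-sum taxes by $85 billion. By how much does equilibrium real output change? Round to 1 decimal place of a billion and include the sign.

Expenditure multiplier = 1/(1 − MPC) = 1/(1 − 0.91) = 1/0.09 ≈ 11.111.
ΔG contributes k·ΔG = (+$373 billion) / 0.09 ≈ +$4,144.4 billion.
ΔT of +$85 billion changes first-round spending by −c·ΔT = −$77.35 billion, contributing k·(−c·ΔT) = (−$77.35 billion) / 0.09 ≈ −$859.4 billion.
Net ΔY = k(ΔG − c·ΔT) = (+$295.65 billion) / 0.09 = +$3,285 billion.

+$3,285.0 billion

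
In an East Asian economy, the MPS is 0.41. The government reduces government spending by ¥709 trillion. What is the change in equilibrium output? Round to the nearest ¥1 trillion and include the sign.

MPC = 1 − MPS = 1 − 0.41 = 0.59.
Expenditure multiplier = 1/(1 − MPC) = 1/(1 − 0.59) = 1/0.41 ≈ 2.439.
ΔY = k × ΔG = (−¥709 trillion) / 0.41 ≈ −¥1,729 trillion.

−¥1,729 trillion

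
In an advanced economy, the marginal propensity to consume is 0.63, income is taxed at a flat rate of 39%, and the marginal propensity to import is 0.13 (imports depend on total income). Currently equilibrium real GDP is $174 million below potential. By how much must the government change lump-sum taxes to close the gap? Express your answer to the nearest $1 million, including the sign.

−$206 million

Spending multiplier = 1/(1 − c(1−t) + m) = 1/(1 − 0.63×0.61 + 0.13) = 1/0.7457 ≈ 1.341.
Tax multiplier = −c·k = −0.63/0.7457 ≈ −0.845. Need ΔY = +$174 million, so ΔT = ΔY/(−c·k) = −(+$174 million) × 0.7457 / 0.63 ≈ −$206 million.
The government should cut lump-sum taxes by $206 million.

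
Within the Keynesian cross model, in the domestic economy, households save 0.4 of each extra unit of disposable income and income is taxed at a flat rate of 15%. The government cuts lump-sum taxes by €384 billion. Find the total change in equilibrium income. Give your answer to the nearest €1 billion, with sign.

+€470 billion

MPC = 1 − MPS = 1 − 0.4 = 0.6.
A lump-sum tax change of −€384 billion shifts disposable income by +€384 billion; first-round consumption changes by −c × ΔT = −0.6 × (−€384 billion) = +€230.4 billion.
Expenditure multiplier = 1/(1 − c(1−t)) = 1/(1 − 0.6×0.85) = 1/0.49 ≈ 2.041.
The tax multiplier is −c × k ≈ −1.224, so ΔY = k × (−c·ΔT) = (+€230.4 billion) / 0.49 ≈ +€470 billion.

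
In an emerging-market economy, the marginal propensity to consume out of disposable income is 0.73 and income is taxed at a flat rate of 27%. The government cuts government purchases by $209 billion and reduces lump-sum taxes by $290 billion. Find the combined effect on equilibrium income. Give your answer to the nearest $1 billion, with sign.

Expenditure multiplier = 1/(1 − c(1−t)) = 1/(1 − 0.73×0.73) = 1/0.4671 ≈ 2.141.
ΔG contributes k·ΔG = (−$209 billion) / 0.4671 ≈ −$447.4 billion.
ΔT of −$290 billion changes first-round spending by −c·ΔT = +$211.7 billion, contributing k·(−c·ΔT) = (+$211.7 billion) / 0.4671 ≈ +$453.2 billion.
Net ΔY = k(ΔG − c·ΔT) = (+$2.7 billion) / 0.4671 ≈ +$6 billion.

+$6 billion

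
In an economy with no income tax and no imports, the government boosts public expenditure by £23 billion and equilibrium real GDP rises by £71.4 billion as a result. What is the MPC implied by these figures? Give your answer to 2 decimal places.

0.68

Implied spending multiplier k = ΔY/ΔG = 71.4/23 ≈ 3.1043.
Since k = 1/(1 − MPC), MPC = 1 − 1/k = 1 − ΔG/ΔY = 1 − 23/71.4 ≈ 0.68.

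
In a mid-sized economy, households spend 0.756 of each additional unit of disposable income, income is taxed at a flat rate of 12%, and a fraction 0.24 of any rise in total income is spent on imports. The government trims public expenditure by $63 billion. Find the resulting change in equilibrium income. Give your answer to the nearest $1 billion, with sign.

−$110 billion

Expenditure multiplier = 1/(1 − c(1−t) + m) = 1/(1 − 0.756×0.88 + 0.24) = 1/0.57472 ≈ 1.74.
ΔY = k × ΔG = (−$63 billion) / 0.57472 ≈ −$110 billion.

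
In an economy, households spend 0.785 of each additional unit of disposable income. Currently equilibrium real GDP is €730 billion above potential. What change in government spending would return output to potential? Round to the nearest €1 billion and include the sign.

−€157 billion

Spending multiplier = 1/(1 − MPC) = 1/(1 − 0.785) = 1/0.215 ≈ 4.651.
Need ΔY = −€730 billion, so ΔG = ΔY/k = (−€730 billion) × 0.215 ≈ −€157 billion.
The government should cut government spending by €157 billion.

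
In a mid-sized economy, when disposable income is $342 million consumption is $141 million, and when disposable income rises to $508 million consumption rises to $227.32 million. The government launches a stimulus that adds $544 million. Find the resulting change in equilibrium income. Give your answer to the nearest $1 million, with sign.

MPC = ΔC/ΔYd = (227.32 − 141)/(508 − 342) = 86.32/166 = 0.52.
Expenditure multiplier = 1/(1 − MPC) = 1/(1 − 0.52) = 1/0.48 ≈ 2.083.
ΔY = k × ΔG = (+$544 million) / 0.48 ≈ +$1,133 million.

+$1,133 million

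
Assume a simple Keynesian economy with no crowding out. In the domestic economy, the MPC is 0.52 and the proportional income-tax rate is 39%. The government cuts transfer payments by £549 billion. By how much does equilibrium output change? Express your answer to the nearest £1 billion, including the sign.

−£418 billion

The transfer change shifts disposable income by −£549 billion, so first-round consumption changes by c·ΔTR = 0.52 × (−£549 billion) = −£285.48 billion.
Expenditure multiplier = 1/(1 − c(1−t)) = 1/(1 − 0.52×0.61) = 1/0.6828 ≈ 1.465.
The transfer multiplier is c × k ≈ 0.762, so ΔY = k × (c·ΔTR) = (−£285.48 billion) / 0.6828 ≈ −£418 billion.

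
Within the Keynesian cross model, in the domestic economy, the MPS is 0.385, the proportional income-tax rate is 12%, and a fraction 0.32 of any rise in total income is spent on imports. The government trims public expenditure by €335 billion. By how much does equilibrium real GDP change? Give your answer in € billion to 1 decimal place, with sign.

MPC = 1 − MPS = 1 − 0.385 = 0.615.
Expenditure multiplier = 1/(1 − c(1−t) + m) = 1/(1 − 0.615×0.88 + 0.32) = 1/0.7788 ≈ 1.284.
ΔY = k × ΔG = (−€335 billion) / 0.7788 ≈ −€430.1 billion.

−€430.1 billion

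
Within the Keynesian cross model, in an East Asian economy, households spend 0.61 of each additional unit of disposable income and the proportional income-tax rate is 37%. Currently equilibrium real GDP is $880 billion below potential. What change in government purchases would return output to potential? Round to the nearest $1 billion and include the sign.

+$542 billion

Spending multiplier = 1/(1 − c(1−t)) = 1/(1 − 0.61×0.63) = 1/0.6157 ≈ 1.624.
Need ΔY = +$880 billion, so ΔG = ΔY/k = (+$880 billion) × 0.6157 ≈ +$542 billion.
The government should increase government purchases by $542 billion.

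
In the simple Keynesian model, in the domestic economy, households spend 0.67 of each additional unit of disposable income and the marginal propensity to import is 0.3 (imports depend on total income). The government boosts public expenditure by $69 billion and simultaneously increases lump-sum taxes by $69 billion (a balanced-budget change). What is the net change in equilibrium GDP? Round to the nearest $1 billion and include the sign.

Expenditure multiplier = 1/(1 − c + m) = 1/(1 − 0.67 + 0.3) = 1/0.63 ≈ 1.587.
ΔG contributes k·ΔG = (+$69 billion) / 0.63 ≈ +$109.5 billion.
ΔT of +$69 billion changes first-round spending by −c·ΔT = −$46.23 billion, contributing k·(−c·ΔT) = (−$46.23 billion) / 0.63 ≈ −$73.4 billion.
Net ΔY = k(ΔG − c·ΔT) = (+$22.77 billion) / 0.63 ≈ +$36 billion.

+$36 billion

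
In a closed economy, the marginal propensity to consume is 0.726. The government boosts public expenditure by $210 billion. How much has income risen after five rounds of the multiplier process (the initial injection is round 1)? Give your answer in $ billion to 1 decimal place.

Round 1 adds ΔG = $210 billion; each later round is MPC = 0.726 times the previous.
After 5 rounds: 210 + 152.46 + 110.68596 + 80.35800696 + 58.33991305296 = ΔG·(1 − c^5)/(1 − c) = 210 × (1 − 0.201689413697376)/0.274 ≈ $611.8 billion.

$611.8 billion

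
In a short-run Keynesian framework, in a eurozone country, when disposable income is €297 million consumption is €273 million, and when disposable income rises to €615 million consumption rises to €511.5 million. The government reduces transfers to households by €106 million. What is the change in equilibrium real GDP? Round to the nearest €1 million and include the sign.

MPC = ΔC/ΔYd = (511.5 − 273)/(615 − 297) = 238.5/318 = 0.75.
The transfer change shifts disposable income by −€106 million, so first-round consumption changes by c·ΔTR = 0.75 × (−€106 million) = −€79.5 million.
Expenditure multiplier = 1/(1 − MPC) = 1/(1 − 0.75) = 1/0.25 = 4.
The transfer multiplier is c × k = 3, so ΔY = k × (c·ΔTR) = (−€79.5 million) / 0.25 = −€318 million.

−€318 million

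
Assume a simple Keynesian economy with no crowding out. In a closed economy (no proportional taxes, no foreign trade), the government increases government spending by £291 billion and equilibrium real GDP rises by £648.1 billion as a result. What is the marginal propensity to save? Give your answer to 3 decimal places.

Implied spending multiplier k = ΔY/ΔG = 648.1/291 ≈ 2.2271.
Since k = 1/(1 − MPC), MPC = 1 − 1/k = 1 − ΔG/ΔY = 1 − 291/648.1 ≈ 0.551.
MPS = 1 − MPC = 0.449.

0.449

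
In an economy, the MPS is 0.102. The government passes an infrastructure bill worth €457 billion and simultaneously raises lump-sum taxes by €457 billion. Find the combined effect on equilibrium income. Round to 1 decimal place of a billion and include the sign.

MPC = 1 − MPS = 1 − 0.102 = 0.898.
Expenditure multiplier = 1/(1 − MPC) = 1/(1 − 0.898) = 1/0.102 ≈ 9.804.
ΔG contributes k·ΔG = (+€457 billion) / 0.102 ≈ +€4,480.4 billion.
ΔT of +€457 billion changes first-round spending by −c·ΔT = −€410.386 billion, contributing k·(−c·ΔT) = (−€410.386 billion) / 0.102 ≈ −€4,023.4 billion.
With ΔG = ΔT and no other leakages, the balanced-budget multiplier is 1, so ΔY = ΔG = +€457 billion.

+€457.0 billion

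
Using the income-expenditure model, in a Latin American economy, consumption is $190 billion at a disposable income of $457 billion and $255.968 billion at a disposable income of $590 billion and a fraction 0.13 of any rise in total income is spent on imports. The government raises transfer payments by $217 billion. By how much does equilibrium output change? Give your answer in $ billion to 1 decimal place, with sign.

+$169.8 billion

MPC = ΔC/ΔYd = (255.968 − 190)/(590 − 457) = 65.968/133 = 0.496.
The transfer change shifts disposable income by +$217 billion, so first-round consumption changes by c·ΔTR = 0.496 × (+$217 billion) = +$107.632 billion.
Expenditure multiplier = 1/(1 − c + m) = 1/(1 − 0.496 + 0.13) = 1/0.634 ≈ 1.577.
The transfer multiplier is c × k ≈ 0.782, so ΔY = k × (c·ΔTR) = (+$107.632 billion) / 0.634 ≈ +$169.8 billion.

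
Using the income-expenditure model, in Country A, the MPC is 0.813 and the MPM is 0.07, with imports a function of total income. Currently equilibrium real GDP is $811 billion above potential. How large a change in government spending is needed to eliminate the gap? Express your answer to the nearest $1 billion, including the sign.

−$208 billion

Spending multiplier = 1/(1 − c + m) = 1/(1 − 0.813 + 0.07) = 1/0.257 ≈ 3.891.
Need ΔY = −$811 billion, so ΔG = ΔY/k = (−$811 billion) × 0.257 ≈ −$208 billion.
The government should cut government spending by $208 billion.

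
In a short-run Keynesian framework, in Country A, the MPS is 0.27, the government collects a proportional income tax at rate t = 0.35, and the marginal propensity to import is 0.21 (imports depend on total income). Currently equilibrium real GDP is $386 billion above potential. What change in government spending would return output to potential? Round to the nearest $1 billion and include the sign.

MPC = 1 − MPS = 1 − 0.27 = 0.73.
Spending multiplier = 1/(1 − c(1−t) + m) = 1/(1 − 0.73×0.65 + 0.21) = 1/0.7355 ≈ 1.36.
Need ΔY = −$386 billion, so ΔG = ΔY/k = (−$386 billion) × 0.7355 ≈ −$284 billion.
The government should cut government spending by $284 billion.

−$284 billion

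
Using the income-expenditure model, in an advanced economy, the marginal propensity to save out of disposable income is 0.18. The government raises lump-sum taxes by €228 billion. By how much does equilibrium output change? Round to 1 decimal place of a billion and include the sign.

−€1,038.7 billion

MPC = 1 − MPS = 1 − 0.18 = 0.82.
A lump-sum tax change of +€228 billion shifts disposable income by −€228 billion; first-round consumption changes by −c × ΔT = −0.82 × (+€228 billion) = −€186.96 billion.
Expenditure multiplier = 1/(1 − MPC) = 1/(1 − 0.82) = 1/0.18 ≈ 5.556.
The tax multiplier is −c × k ≈ −4.556, so ΔY = k × (−c·ΔT) = (−€186.96 billion) / 0.18 ≈ −€1,038.7 billion.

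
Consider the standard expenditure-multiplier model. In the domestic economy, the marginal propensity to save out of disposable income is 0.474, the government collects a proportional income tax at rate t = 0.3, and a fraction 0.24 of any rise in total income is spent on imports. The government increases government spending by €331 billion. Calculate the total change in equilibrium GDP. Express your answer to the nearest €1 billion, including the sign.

+€380 billion

MPC = 1 − MPS = 1 − 0.474 = 0.526.
Spending multiplier = 1/(1 − c(1−t) + m) = 1/(1 − 0.526×0.7 + 0.24) = 1/0.8718 ≈ 1.147.
ΔY = k × ΔG = (+€331 billion) / 0.8718 ≈ +€380 billion.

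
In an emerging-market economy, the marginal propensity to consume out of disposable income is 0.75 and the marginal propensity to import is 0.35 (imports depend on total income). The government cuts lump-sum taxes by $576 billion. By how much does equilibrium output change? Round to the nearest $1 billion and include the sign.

A lump-sum tax change of −$576 billion shifts disposable income by +$576 billion; first-round consumption changes by −c × ΔT = −0.75 × (−$576 billion) = +$432 billion.
Expenditure multiplier = 1/(1 − c + m) = 1/(1 − 0.75 + 0.35) = 1/0.6 ≈ 1.667.
The tax multiplier is −c × k = −1.25, so ΔY = k × (−c·ΔT) = (+$432 billion) / 0.6 = +$720 billion.

+$720 billion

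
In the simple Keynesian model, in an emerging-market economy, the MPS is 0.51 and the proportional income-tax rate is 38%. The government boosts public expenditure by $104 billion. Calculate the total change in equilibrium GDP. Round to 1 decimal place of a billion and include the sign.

MPC = 1 − MPS = 1 − 0.51 = 0.49.
Spending multiplier = 1/(1 − c(1−t)) = 1/(1 − 0.49×0.62) = 1/0.6962 ≈ 1.436.
ΔY = k × ΔG = (+$104 billion) / 0.6962 ≈ +$149.4 billion.

+$149.4 billion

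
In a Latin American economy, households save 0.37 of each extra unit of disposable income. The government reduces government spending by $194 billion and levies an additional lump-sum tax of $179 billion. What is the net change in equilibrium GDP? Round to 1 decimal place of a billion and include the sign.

−$829.1 billion

MPC = 1 − MPS = 1 − 0.37 = 0.63.
Expenditure multiplier = 1/(1 − MPC) = 1/(1 − 0.63) = 1/0.37 ≈ 2.703.
ΔG contributes k·ΔG = (−$194 billion) / 0.37 ≈ −$524.3 billion.
ΔT of +$179 billion changes first-round spending by −c·ΔT = −$112.77 billion, contributing k·(−c·ΔT) = (−$112.77 billion) / 0.37 ≈ −$304.8 billion.
Net ΔY = k(ΔG − c·ΔT) = (−$306.77 billion) / 0.37 ≈ −$829.1 billion.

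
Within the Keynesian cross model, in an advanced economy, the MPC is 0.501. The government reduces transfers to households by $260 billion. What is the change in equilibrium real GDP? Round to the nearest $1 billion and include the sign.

−$261 billion

The transfer change shifts disposable income by −$260 billion, so first-round consumption changes by c·ΔTR = 0.501 × (−$260 billion) = −$130.26 billion.
Expenditure multiplier = 1/(1 − MPC) = 1/(1 − 0.501) = 1/0.499 ≈ 2.004.
The transfer multiplier is c × k ≈ 1.004, so ΔY = k × (c·ΔTR) = (−$130.26 billion) / 0.499 ≈ −$261 billion.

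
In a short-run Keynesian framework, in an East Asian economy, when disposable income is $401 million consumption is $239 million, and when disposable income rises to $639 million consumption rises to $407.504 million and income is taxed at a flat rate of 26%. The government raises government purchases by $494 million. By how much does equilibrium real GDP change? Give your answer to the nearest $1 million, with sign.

+$1,038 million

MPC = ΔC/ΔYd = (407.504 − 239)/(639 − 401) = 168.504/238 = 0.708.
Spending multiplier = 1/(1 − c(1−t)) = 1/(1 − 0.708×0.74) = 1/0.47608 ≈ 2.1.
ΔY = k × ΔG = (+$494 million) / 0.47608 ≈ +$1,038 million.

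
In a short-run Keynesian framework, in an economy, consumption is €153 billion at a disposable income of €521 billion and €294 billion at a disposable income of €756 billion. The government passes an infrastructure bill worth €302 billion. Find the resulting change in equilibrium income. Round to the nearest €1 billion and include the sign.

MPC = ΔC/ΔYd = (294 − 153)/(756 − 521) = 141/235 = 0.6.
Spending multiplier = 1/(1 − MPC) = 1/(1 − 0.6) = 1/0.4 = 2.5.
ΔY = k × ΔG = (+€302 billion) / 0.4 = +€755 billion.

+€755 billion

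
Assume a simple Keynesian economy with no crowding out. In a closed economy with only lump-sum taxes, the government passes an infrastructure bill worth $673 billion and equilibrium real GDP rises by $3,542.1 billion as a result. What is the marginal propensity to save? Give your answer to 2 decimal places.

Implied spending multiplier k = ΔY/ΔG = 3,542.1/673 ≈ 5.2632.
Since k = 1/(1 − MPC), MPC = 1 − 1/k = 1 − ΔG/ΔY = 1 − 673/3,542.1 ≈ 0.81.
MPS = 1 − MPC = 0.19.

0.19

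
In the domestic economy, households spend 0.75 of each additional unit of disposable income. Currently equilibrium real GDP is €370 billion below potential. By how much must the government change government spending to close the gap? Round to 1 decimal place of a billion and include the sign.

+€92.5 billion

Spending multiplier = 1/(1 − MPC) = 1/(1 − 0.75) = 1/0.25 = 4.
Need ΔY = +€370 billion, so ΔG = ΔY/k = (+€370 billion) × 0.25 = +€92.5 billion.
The government should increase government spending by €92.5 billion.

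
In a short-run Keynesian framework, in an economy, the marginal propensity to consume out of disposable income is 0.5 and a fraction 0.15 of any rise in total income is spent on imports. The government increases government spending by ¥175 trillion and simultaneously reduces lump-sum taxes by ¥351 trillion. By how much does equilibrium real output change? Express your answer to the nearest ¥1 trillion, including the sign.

Expenditure multiplier = 1/(1 − c + m) = 1/(1 − 0.5 + 0.15) = 1/0.65 ≈ 1.538.
ΔG contributes k·ΔG = (+¥175 trillion) / 0.65 ≈ +¥269.2 trillion.
ΔT of −¥351 trillion changes first-round spending by −c·ΔT = +¥175.5 trillion, contributing k·(−c·ΔT) = (+¥175.5 trillion) / 0.65 = +¥270 trillion.
Net ΔY = k(ΔG − c·ΔT) = (+¥350.5 trillion) / 0.65 ≈ +¥539 trillion.

+¥539 trillion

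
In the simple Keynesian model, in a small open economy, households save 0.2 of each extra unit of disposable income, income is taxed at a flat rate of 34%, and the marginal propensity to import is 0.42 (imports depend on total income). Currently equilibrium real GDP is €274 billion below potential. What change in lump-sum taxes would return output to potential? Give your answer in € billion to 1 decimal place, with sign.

MPC = 1 − MPS = 1 − 0.2 = 0.8.
Spending multiplier = 1/(1 − c(1−t) + m) = 1/(1 − 0.8×0.66 + 0.42) = 1/0.892 ≈ 1.121.
Tax multiplier = −c·k = −0.8/0.892 ≈ −0.897. Need ΔY = +€274 billion, so ΔT = ΔY/(−c·k) = −(+€274 billion) × 0.892 / 0.8 ≈ −€305.5 billion.
The government should cut lump-sum taxes by €305.5 billion.

−€305.5 billion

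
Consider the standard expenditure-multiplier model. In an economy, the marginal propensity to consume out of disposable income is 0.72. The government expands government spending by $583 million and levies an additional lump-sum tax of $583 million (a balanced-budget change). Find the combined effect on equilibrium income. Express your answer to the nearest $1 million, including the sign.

Expenditure multiplier = 1/(1 − MPC) = 1/(1 − 0.72) = 1/0.28 ≈ 3.571.
ΔG contributes k·ΔG = (+$583 million) / 0.28 ≈ +$2,082.1 million.
ΔT of +$583 million changes first-round spending by −c·ΔT = −$419.76 million, contributing k·(−c·ΔT) = (−$419.76 million) / 0.28 ≈ −$1,499.1 million.
With ΔG = ΔT and no other leakages, the balanced-budget multiplier is 1, so ΔY = ΔG = +$583 million.

+$583 million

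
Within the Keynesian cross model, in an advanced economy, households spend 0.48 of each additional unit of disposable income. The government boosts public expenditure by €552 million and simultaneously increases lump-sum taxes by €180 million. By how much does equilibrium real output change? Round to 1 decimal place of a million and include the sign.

+€895.4 million

Expenditure multiplier = 1/(1 − MPC) = 1/(1 − 0.48) = 1/0.52 ≈ 1.923.
ΔG contributes k·ΔG = (+€552 million) / 0.52 ≈ +€1,061.5 million.
ΔT of +€180 million changes first-round spending by −c·ΔT = −€86.4 million, contributing k·(−c·ΔT) = (−€86.4 million) / 0.52 ≈ −€166.2 million.
Net ΔY = k(ΔG − c·ΔT) = (+€465.6 million) / 0.52 ≈ +€895.4 million.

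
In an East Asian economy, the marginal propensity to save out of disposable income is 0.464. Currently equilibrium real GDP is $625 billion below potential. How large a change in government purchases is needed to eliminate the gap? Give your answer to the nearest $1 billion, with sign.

+$290 billion

MPC = 1 − MPS = 1 − 0.464 = 0.536.
Spending multiplier = 1/(1 − MPC) = 1/(1 − 0.536) = 1/0.464 ≈ 2.155.
Need ΔY = +$625 billion, so ΔG = ΔY/k = (+$625 billion) × 0.464 = +$290 billion.
The government should increase government purchases by $290 billion.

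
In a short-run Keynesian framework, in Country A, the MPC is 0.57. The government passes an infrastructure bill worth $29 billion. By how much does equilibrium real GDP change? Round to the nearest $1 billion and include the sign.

Expenditure multiplier = 1/(1 − MPC) = 1/(1 − 0.57) = 1/0.43 ≈ 2.326.
ΔY = k × ΔG = (+$29 billion) / 0.43 ≈ +$67 billion.

+$67 billion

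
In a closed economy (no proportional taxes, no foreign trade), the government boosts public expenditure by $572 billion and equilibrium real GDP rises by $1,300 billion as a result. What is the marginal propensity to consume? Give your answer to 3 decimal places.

0.560

Implied spending multiplier k = ΔY/ΔG = 1,300/572 ≈ 2.2727.
Since k = 1/(1 − MPC), MPC = 1 − 1/k = 1 − ΔG/ΔY = 1 − 572/1,300 = 0.560.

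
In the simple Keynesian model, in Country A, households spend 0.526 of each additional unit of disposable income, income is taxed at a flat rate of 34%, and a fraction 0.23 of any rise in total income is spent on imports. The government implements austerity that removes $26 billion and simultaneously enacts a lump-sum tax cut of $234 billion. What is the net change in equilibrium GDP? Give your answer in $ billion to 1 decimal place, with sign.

Expenditure multiplier = 1/(1 − c(1−t) + m) = 1/(1 − 0.526×0.66 + 0.23) = 1/0.88284 ≈ 1.133.
ΔG contributes k·ΔG = (−$26 billion) / 0.88284 ≈ −$29.5 billion.
ΔT of −$234 billion changes first-round spending by −c·ΔT = +$123.084 billion, contributing k·(−c·ΔT) = (+$123.084 billion) / 0.88284 ≈ +$139.4 billion.
Net ΔY = k(ΔG − c·ΔT) = (+$97.084 billion) / 0.88284 ≈ +$110 billion.

+$110.0 billion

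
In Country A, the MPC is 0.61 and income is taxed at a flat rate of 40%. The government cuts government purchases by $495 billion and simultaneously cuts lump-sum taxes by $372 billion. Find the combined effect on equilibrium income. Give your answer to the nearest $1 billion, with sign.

−$423 billion

Expenditure multiplier = 1/(1 − c(1−t)) = 1/(1 − 0.61×0.6) = 1/0.634 ≈ 1.577.
ΔG contributes k·ΔG = (−$495 billion) / 0.634 ≈ −$780.8 billion.
ΔT of −$372 billion changes first-round spending by −c·ΔT = +$226.92 billion, contributing k·(−c·ΔT) = (+$226.92 billion) / 0.634 ≈ +$357.9 billion.
Net ΔY = k(ΔG − c·ΔT) = (−$268.08 billion) / 0.634 ≈ −$423 billion.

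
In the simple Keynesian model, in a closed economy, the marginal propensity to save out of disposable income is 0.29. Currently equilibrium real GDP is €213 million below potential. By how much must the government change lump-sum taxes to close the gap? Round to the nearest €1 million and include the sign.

MPC = 1 − MPS = 1 − 0.29 = 0.71.
Spending multiplier = 1/(1 − MPC) = 1/(1 − 0.71) = 1/0.29 ≈ 3.448.
Tax multiplier = −c·k = −0.71/0.29 ≈ −2.448. Need ΔY = +€213 million, so ΔT = ΔY/(−c·k) = −(+€213 million) × 0.29 / 0.71 = −€87 million.
The government should cut lump-sum taxes by €87 million.

−€87 million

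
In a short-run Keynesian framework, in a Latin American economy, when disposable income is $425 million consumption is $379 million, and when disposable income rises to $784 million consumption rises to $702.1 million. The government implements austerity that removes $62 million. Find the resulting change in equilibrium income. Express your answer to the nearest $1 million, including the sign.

−$620 million

MPC = ΔC/ΔYd = (702.1 − 379)/(784 − 425) = 323.1/359 = 0.9.
Expenditure multiplier = 1/(1 − MPC) = 1/(1 − 0.9) = 1/0.1 = 10.
ΔY = k × ΔG = (−$62 million) / 0.1 = −$620 million.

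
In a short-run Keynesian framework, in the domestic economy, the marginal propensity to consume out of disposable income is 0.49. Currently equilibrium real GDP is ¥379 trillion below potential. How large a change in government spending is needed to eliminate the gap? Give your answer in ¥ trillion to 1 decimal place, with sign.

+¥193.3 trillion

Spending multiplier = 1/(1 − MPC) = 1/(1 − 0.49) = 1/0.51 ≈ 1.961.
Need ΔY = +¥379 trillion, so ΔG = ΔY/k = (+¥379 trillion) × 0.51 ≈ +¥193.3 trillion.
The government should increase government spending by ¥193.3 trillion.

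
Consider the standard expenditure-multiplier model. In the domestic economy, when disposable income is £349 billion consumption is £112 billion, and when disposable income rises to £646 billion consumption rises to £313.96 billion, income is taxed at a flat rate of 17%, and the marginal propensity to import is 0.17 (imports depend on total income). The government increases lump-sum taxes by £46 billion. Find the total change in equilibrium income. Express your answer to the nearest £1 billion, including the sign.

MPC = ΔC/ΔYd = (313.96 − 112)/(646 − 349) = 201.96/297 = 0.68.
A lump-sum tax change of +£46 billion shifts disposable income by −£46 billion; first-round consumption changes by −c × ΔT = −0.68 × (+£46 billion) = −£31.28 billion.
Expenditure multiplier = 1/(1 − c(1−t) + m) = 1/(1 − 0.68×0.83 + 0.17) = 1/0.6056 ≈ 1.651.
The tax multiplier is −c × k ≈ −1.123, so ΔY = k × (−c·ΔT) = (−£31.28 billion) / 0.6056 ≈ −£52 billion.

−£52 billion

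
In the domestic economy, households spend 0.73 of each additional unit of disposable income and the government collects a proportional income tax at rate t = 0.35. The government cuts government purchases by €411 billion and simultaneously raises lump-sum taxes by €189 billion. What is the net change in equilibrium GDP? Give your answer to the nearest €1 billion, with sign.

−€1,045 billion

Expenditure multiplier = 1/(1 − c(1−t)) = 1/(1 − 0.73×0.65) = 1/0.5255 ≈ 1.903.
ΔG contributes k·ΔG = (−€411 billion) / 0.5255 ≈ −€782.1 billion.
ΔT of +€189 billion changes first-round spending by −c·ΔT = −€137.97 billion, contributing k·(−c·ΔT) = (−€137.97 billion) / 0.5255 ≈ −€262.5 billion.
Net ΔY = k(ΔG − c·ΔT) = (−€548.97 billion) / 0.5255 ≈ −€1,045 billion.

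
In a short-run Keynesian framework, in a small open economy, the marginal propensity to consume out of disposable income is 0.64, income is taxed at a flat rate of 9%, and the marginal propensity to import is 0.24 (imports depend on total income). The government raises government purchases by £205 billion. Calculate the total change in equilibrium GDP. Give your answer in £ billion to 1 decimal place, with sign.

+£311.7 billion

Government-spending multiplier = 1/(1 − c(1−t) + m) = 1/(1 − 0.64×0.91 + 0.24) = 1/0.6576 ≈ 1.521.
ΔY = k × ΔG = (+£205 billion) / 0.6576 ≈ +£311.7 billion.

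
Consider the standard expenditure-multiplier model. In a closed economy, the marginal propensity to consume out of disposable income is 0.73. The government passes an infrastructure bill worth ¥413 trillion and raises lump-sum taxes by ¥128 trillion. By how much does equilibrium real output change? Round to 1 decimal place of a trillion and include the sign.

+¥1,183.6 trillion

Expenditure multiplier = 1/(1 − MPC) = 1/(1 − 0.73) = 1/0.27 ≈ 3.704.
ΔG contributes k·ΔG = (+¥413 trillion) / 0.27 ≈ +¥1,529.6 trillion.
ΔT of +¥128 trillion changes first-round spending by −c·ΔT = −¥93.44 trillion, contributing k·(−c·ΔT) = (−¥93.44 trillion) / 0.27 ≈ −¥346.1 trillion.
Net ΔY = k(ΔG − c·ΔT) = (+¥319.56 trillion) / 0.27 ≈ +¥1,183.6 trillion.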